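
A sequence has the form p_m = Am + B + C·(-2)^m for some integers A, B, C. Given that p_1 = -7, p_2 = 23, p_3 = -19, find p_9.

-1999

At m = 1, 2, 3: A + B - 2C = -7; 2A + B + 4C = 23; 3A + B - 8C = -19.
Subtracting the first from the second: A + 6C = 30.
Subtracting the second from the third: A - 12C = -42.
Solving: C = 4, A = 6, then B = -5.
Hence p_9 = 6·9 + (-5) + 4·(-512) = -1999.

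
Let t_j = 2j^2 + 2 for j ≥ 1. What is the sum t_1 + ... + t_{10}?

Over j = 1..10: Σj = 55, Σj² = 385.
Total = (2)·385 + (2)·10 = 790.

790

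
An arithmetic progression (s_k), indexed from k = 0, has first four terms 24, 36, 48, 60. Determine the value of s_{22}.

288

Common difference d = 12.
s_k = 24 + (k - 0)·12.
s_{22} = 24 + 22·12 = 288.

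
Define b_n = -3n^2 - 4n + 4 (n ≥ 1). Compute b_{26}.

b_{26} = -3·26^2 - 4·26 + 4 = -2128.

-2128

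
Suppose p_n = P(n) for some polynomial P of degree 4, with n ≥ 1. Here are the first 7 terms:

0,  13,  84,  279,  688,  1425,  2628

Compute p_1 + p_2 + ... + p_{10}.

1st diffs: 13, 71, 195, 409, 737, 1203.
2nd diffs: 58, 124, 214, 328, 466.
3rd diffs: 66, 90, 114, 138.
4th diffs: 24, 24, 24 (constant).
Newton forward-difference form: p_n = 13·C(n-1,1) + 58·C(n-1,2) + 66·C(n-1,3) + 24·C(n-1,4).
Continuing: 4459, 7104, 10773.
Summing n = 1..10 (10 terms) gives 27453.

27453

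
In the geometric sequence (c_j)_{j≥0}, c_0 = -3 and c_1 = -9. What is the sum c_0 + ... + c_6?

-3279

Common ratio r = 3.
c_j = (-3)·3^(j-0).
S = (-3)·(3^7 - 1)/(3 - 1) = (-3)·(2187 - 1)/(2) = -3279.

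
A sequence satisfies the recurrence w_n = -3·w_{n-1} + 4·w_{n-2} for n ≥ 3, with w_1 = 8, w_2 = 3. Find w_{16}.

-1073741817

w_3 = 23; w_4 = -57; w_5 = 263; …; w_{13} = 16777223; w_{14} = -67108857; w_{15} = 268435463; w_{16} = -1073741817.
(Characteristic roots are 1 and -4.)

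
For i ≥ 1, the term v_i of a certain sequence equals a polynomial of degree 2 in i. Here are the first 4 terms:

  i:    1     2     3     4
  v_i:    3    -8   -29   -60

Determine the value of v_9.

1st diffs: -11, -21, -31.
2nd diffs: -10, -10 (constant).
So v_i = -5i^2 + 4i + 4.
Evaluating at i = 9 gives v_9 = -365.

-365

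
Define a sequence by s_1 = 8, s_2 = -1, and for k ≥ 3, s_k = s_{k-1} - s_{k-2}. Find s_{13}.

8

Applying the relation repeatedly:
s_3 = -9; s_4 = -8; s_5 = 1; …; s_{10} = -8; s_{11} = 1; s_{12} = 9; s_{13} = 8.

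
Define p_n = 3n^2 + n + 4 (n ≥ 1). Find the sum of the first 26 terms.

Over n = 1..26: Σn = 351, Σn² = 6201.
Total = (3)·6201 + (1)·351 + (4)·26 = 19058.

19058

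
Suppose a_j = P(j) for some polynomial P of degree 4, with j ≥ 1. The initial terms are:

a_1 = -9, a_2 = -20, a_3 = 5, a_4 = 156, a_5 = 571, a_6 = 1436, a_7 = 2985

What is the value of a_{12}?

32540

1st diffs: -11, 25, 151, 415, 865, 1549.
2nd diffs: 36, 126, 264, 450, 684.
3rd diffs: 90, 138, 186, 234.
4th diffs: 48, 48, 48 (constant).
Newton forward-difference form: a_j = -9 + (-11)·C(j-1,1) + 36·C(j-1,2) + 90·C(j-1,3) + 48·C(j-1,4).
At j = 12: j-1 = 11, so a_{12} = -9 - 121 + 1980 + 14850 + 15840 = 32540.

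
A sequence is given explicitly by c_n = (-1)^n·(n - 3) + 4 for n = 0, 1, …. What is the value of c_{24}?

(-1)^24 = 1; n - 3 at n=24 is 21; so c_{24} = 25.

25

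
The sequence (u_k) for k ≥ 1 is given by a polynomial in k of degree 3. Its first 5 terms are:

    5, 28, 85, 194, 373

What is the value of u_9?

1st diffs: 23, 57, 109, 179.
2nd diffs: 34, 52, 70.
3rd diffs: 18, 18 (constant).
Newton forward-difference form: u_k = 5 + 23·C(k-1,1) + 34·C(k-1,2) + 18·C(k-1,3).
At k = 9: k-1 = 8, so u_9 = 5 + 184 + 952 + 1008 = 2149.

2149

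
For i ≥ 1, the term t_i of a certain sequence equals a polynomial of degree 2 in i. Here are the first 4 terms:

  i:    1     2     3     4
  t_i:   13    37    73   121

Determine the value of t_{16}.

1st diffs: 24, 36, 48.
2nd diffs: 12, 12 (constant).
Newton forward-difference form: t_i = 13 + 24·C(i-1,1) + 12·C(i-1,2).
At i = 16: i-1 = 15, so t_{16} = 13 + 360 + 1260 = 1633.

1633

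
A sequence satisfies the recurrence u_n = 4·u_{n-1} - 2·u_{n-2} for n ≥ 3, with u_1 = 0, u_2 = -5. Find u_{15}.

-51700480

Compute successive terms:
u_3 = -20, u_4 = -70, u_5 = -240, …, u_{12} = -1299040, u_{13} = -4435200, u_{14} = -15142720, u_{15} = -51700480.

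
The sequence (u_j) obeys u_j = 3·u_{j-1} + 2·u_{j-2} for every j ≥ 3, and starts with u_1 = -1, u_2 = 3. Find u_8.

4299

Applying the relation repeatedly:
u_3 = 7, u_4 = 27, u_5 = 95, u_6 = 339, u_7 = 1207, u_8 = 4299.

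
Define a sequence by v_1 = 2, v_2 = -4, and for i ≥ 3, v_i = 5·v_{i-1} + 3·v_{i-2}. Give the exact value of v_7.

v_3 = -14; v_4 = -82; v_5 = -452; v_6 = -2506; v_7 = -13886.

-13886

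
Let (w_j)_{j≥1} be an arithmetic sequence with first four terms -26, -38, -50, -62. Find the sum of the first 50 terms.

Common difference d = -12.
w_j = -26 + (j - 1)·(-12).
w_{50} = -614; S = 50·(-26 + (-614))/2 = -16000.

-16000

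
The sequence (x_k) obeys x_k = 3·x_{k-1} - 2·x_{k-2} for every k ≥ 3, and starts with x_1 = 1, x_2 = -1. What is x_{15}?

-32765

Compute successive terms:
x_3 = -5  x_4 = -13  x_5 = -29  …  x_{12} = -4093  x_{13} = -8189  x_{14} = -16381  x_{15} = -32765.
(Characteristic roots are 2 and 1.)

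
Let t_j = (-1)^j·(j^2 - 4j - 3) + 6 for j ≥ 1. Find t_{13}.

(-1)^13 = -1; j^2 - 4j - 3 at j=13 is 114; so t_{13} = -108.

-108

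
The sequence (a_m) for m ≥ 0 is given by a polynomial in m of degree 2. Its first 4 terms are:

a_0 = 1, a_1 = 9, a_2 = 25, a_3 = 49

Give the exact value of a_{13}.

729

1st diffs: 8, 16, 24.
2nd diffs: 8, 8 (constant).
So a_m = 4m^2 + 4m + 1.
Evaluating at m = 13 gives a_{13} = 729.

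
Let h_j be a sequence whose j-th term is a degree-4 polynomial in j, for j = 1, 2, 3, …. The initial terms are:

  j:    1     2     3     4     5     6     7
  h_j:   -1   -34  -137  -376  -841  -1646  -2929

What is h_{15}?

1st diffs: -33, -103, -239, -465, -805, -1283.
2nd diffs: -70, -136, -226, -340, -478.
3rd diffs: -66, -90, -114, -138.
4th diffs: -24, -24, -24 (constant).
So h_j = -j^4 - j^3 - 4j^2 + j + 4.
Evaluating at j = 15 gives h_{15} = -54881.

-54881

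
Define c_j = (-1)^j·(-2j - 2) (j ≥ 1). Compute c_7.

16

(-1)^7 = -1; -2j - 2 at j=7 is -16; so c_7 = 16.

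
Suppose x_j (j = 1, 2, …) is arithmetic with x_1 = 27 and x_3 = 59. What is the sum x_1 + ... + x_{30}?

Common difference d = (59 - 27) / (3 - 1) = 16.
x_j = 27 + (j - 1)·16.
x_{30} = 491; S = 30·(27 + 491)/2 = 7770.

7770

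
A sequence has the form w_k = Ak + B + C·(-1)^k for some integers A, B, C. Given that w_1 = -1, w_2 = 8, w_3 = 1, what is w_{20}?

26

At k = 1, 2, 3: A + B - C = -1; 2A + B + C = 8; 3A + B - C = 1.
Subtracting the first from the second: A + 2C = 9.
Subtracting the second from the third: A - 2C = -7.
Solving: C = 4, A = 1, then B = 2.
Therefore w_{20} = 20 + 2 + 4·1 = 26.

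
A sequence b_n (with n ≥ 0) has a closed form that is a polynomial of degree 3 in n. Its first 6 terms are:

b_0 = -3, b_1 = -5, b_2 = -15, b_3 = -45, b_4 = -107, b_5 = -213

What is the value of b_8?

1st diffs: -2, -10, -30, -62, -106.
2nd diffs: -8, -20, -32, -44.
3rd diffs: -12, -12, -12 (constant).
So b_n = -2n^3 + 2n^2 - 2n - 3.
Evaluating at n = 8 gives b_8 = -915.

-915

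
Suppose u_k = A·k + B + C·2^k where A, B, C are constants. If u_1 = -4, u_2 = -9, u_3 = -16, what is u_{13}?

Plug in k = 1, 2, 3: A + B + 2C = -4; 2A + B + 4C = -9; 3A + B + 8C = -16.
Subtracting the first from the second: A + 2C = -5.
Subtracting the second from the third: A + 4C = -7.
Solving: C = -1, A = -3, then B = 1.
Therefore u_{13} = -39 + 1 + (-1)·8192 = -8230.

-8230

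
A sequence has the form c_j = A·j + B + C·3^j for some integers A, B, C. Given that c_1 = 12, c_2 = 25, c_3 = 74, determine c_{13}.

4782912

At j = 1, 2, 3: A + B + 3C = 12; 2A + B + 9C = 25; 3A + B + 27C = 74.
Subtracting the first from the second: A + 6C = 13.
Subtracting the second from the third: A + 18C = 49.
Solving: C = 3, A = -5, then B = 8.
So c_j = -5·j + 8 + 3·3^j; at j=13 this is 4782912.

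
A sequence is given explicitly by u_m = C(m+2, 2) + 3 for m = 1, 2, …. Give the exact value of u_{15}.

C(17, 2) = 136, so u_{15} = 139.

139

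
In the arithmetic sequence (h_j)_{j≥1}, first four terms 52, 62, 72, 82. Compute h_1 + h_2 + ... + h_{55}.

17710

Common difference d = 10.
h_j = 52 + (j - 1)·10.
h_{55} = 592; S = 55·(52 + 592)/2 = 17710.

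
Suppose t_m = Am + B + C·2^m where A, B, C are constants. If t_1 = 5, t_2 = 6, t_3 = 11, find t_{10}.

Write the equations: A + B + 2C = 5; 2A + B + 4C = 6; 3A + B + 8C = 11.
Subtracting the first from the second: A + 2C = 1.
Subtracting the second from the third: A + 4C = 5.
Solving: C = 2, A = -3, then B = 4.
Hence t_{10} = -3·10 + 4 + 2·1024 = 2022.

2022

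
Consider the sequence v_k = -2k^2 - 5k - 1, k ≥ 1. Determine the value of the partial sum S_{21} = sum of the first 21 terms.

-7798

Over k = 1..21: Σk = 231, Σk² = 3311.
Total = (-2)·3311 + (-5)·231 + (-1)·21 = -7798.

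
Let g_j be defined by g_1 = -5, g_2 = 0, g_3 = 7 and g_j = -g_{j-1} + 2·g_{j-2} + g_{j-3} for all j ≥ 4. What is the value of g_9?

g_4 = -12; g_5 = 26; g_6 = -43; g_7 = 83; g_8 = -143; g_9 = 266.

266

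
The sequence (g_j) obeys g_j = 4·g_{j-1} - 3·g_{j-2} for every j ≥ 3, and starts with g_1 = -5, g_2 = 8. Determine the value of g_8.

14204

Iterate the recurrence:
g_3 = 47; g_4 = 164; g_5 = 515; g_6 = 1568; g_7 = 4727; g_8 = 14204.
(Characteristic roots are 3 and 1.)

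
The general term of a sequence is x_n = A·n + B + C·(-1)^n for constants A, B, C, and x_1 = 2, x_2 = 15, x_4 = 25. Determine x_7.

32

The three given values yield: A + B - C = 2; 2A + B + C = 15; 4A + B + C = 25.
Subtracting the first from the second: A + 2C = 13.
Subtracting the second from the third: 2A = 10.
Solving: C = 4, A = 5, then B = 1.
So x_n = 5·n + 1 + 4·(-1)^n; at n=7 this is 32.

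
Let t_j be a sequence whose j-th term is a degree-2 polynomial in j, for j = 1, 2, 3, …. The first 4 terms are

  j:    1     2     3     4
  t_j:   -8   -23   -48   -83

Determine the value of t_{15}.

1st diffs: -15, -25, -35.
2nd diffs: -10, -10 (constant).
Newton forward-difference form: t_j = -8 + (-15)·C(j-1,1) + (-10)·C(j-1,2).
At j = 15: j-1 = 14, so t_{15} = -8 - 210 - 910 = -1128.

-1128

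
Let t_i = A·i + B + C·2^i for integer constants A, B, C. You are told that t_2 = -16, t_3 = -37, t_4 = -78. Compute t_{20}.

-5242894

At i = 2, 3, 4: 2A + B + 4C = -16; 3A + B + 8C = -37; 4A + B + 16C = -78.
Subtracting the first from the second: A + 4C = -21.
Subtracting the second from the third: A + 8C = -41.
Solving: C = -5, A = -1, then B = 6.
Therefore t_{20} = -20 + 6 + (-5)·1048576 = -5242894.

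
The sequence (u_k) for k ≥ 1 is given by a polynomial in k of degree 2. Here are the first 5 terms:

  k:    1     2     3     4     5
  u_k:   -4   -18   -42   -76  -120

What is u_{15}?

1st diffs: -14, -24, -34, -44.
2nd diffs: -10, -10, -10 (constant).
Newton forward-difference form: u_k = -4 + (-14)·C(k-1,1) + (-10)·C(k-1,2).
At k = 15: k-1 = 14, so u_{15} = -4 - 196 - 910 = -1110.

-1110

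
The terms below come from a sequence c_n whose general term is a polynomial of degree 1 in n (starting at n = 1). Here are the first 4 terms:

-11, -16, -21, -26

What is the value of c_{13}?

1st diffs: -5, -5, -5 (constant).
So c_n = -5n - 6.
Evaluating at n = 13 gives c_{13} = -71.

-71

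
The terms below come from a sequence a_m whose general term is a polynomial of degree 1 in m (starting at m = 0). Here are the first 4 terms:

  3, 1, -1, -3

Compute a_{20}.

1st diffs: -2, -2, -2 (constant).
So a_m = -2m + 3.
Evaluating at m = 20 gives a_{20} = -37.

-37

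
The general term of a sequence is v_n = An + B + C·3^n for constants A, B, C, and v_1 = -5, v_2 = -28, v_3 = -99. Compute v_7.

-8735

The three given values yield: A + B + 3C = -5; 2A + B + 9C = -28; 3A + B + 27C = -99.
Subtracting the first from the second: A + 6C = -23.
Subtracting the second from the third: A + 18C = -71.
Solving: C = -4, A = 1, then B = 6.
Therefore v_7 = 7 + 6 + (-4)·2187 = -8735.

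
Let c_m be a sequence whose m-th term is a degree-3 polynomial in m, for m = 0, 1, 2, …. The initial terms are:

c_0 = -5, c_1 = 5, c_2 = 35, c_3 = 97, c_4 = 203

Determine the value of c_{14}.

1st diffs: 10, 30, 62, 106.
2nd diffs: 20, 32, 44.
3rd diffs: 12, 12 (constant).
Newton forward-difference form: c_m = -5 + 10·C(m,1) + 20·C(m,2) + 12·C(m,3).
At m = 14: m = 14, so c_{14} = -5 + 140 + 1820 + 4368 = 6323.

6323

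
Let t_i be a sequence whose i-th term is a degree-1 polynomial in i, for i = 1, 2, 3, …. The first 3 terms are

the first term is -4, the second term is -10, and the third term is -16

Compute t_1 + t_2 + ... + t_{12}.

-444

1st diffs: -6, -6 (constant).
So t_i = -6i + 2.
Continuing: …, -22, -28, -34, -40, …, t_{12} = -70.
Summing i = 1..12 (12 terms) gives -444.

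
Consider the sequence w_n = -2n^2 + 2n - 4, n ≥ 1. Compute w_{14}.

w_{14} = -2·14^2 + 2·14 - 4 = -368.

-368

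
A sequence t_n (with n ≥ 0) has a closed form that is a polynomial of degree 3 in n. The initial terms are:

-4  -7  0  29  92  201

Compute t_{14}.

5232

1st diffs: -3, 7, 29, 63, 109.
2nd diffs: 10, 22, 34, 46.
3rd diffs: 12, 12, 12 (constant).
Newton forward-difference form: t_n = -4 + (-3)·C(n,1) + 10·C(n,2) + 12·C(n,3).
At n = 14: n = 14, so t_{14} = -4 - 42 + 910 + 4368 = 5232.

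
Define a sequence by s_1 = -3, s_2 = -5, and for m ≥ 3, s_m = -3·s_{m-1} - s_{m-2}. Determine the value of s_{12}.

-108850

Step forward from the initial values:
s_3 = 18, s_4 = -49, s_5 = 129, s_6 = -338, s_7 = 885, s_8 = -2317, s_9 = 6066, s_{10} = -15881, s_{11} = 41577, s_{12} = -108850.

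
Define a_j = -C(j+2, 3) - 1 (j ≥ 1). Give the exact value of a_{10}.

-221

C(12, 3) = 220, so a_{10} = -221.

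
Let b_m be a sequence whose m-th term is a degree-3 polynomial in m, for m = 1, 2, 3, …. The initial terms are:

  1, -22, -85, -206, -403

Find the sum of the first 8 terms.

1st diffs: -23, -63, -121, -197.
2nd diffs: -40, -58, -76.
3rd diffs: -18, -18 (constant).
Newton forward-difference form: b_m = 1 + (-23)·C(m-1,1) + (-40)·C(m-1,2) + (-18)·C(m-1,3).
Continuing: -694, -1097, -1630.
Summing m = 1..8 (8 terms) gives -4136.

-4136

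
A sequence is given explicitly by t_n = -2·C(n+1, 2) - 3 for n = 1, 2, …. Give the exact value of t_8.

-75

C(9, 2) = 36, so t_8 = -75.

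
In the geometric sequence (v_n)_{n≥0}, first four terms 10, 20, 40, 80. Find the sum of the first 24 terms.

167772150

Common ratio r = 2.
v_n = 10·2^(n-0).
S = 10·(2^24 - 1)/(2 - 1) = 10·(16777216 - 1)/(1) = 167772150.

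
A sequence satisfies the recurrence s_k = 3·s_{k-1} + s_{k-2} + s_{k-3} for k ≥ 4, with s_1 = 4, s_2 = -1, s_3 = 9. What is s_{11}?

Compute successive terms:
s_4 = 30; s_5 = 98; s_6 = 333; s_7 = 1127; s_8 = 3812; s_9 = 12896; s_{10} = 43627; s_{11} = 147589.

147589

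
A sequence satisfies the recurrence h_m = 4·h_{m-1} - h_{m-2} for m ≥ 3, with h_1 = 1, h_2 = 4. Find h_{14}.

Iterate the recurrence:
h_3 = 15; h_4 = 56; h_5 = 209; …; h_{11} = 564719; h_{12} = 2107560; h_{13} = 7865521; h_{14} = 29354524.

29354524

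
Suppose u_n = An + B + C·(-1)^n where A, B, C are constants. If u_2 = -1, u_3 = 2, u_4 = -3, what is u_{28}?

-27

Write the equations: 2A + B + C = -1; 3A + B - C = 2; 4A + B + C = -3.
Subtracting the first from the second: A - 2C = 3.
Subtracting the second from the third: A + 2C = -5.
Solving: C = -2, A = -1, then B = 3.
Hence u_{28} = -1·28 + 3 + (-2)·1 = -27.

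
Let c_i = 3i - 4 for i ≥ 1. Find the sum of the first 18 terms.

441

Over i = 1..18: Σi = 171.
Total = (3)·171 + (-4)·18 = 441.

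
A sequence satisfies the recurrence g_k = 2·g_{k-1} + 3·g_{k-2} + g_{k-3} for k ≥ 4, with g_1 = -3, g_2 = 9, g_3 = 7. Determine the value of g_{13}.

872197

g_4 = 38; g_5 = 106; g_6 = 333; g_7 = 1022; g_8 = 3149; g_9 = 9697; g_{10} = 29863; g_{11} = 91966; g_{12} = 283218; g_{13} = 872197.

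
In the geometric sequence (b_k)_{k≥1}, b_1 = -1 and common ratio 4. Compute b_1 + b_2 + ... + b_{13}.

-22369621

b_k = (-1)·4^(k-1).
S = (-1)·(4^13 - 1)/(4 - 1) = (-1)·(67108864 - 1)/(3) = -22369621.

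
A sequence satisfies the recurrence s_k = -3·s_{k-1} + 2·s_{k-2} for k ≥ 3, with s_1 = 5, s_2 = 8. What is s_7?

s_3 = -14  s_4 = 58  s_5 = -202  s_6 = 722  s_7 = -2570.

-2570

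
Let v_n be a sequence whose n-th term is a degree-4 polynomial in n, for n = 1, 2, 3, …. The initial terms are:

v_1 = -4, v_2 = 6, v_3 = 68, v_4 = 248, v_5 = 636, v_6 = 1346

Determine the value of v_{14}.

1st diffs: 10, 62, 180, 388, 710.
2nd diffs: 52, 118, 208, 322.
3rd diffs: 66, 90, 114.
4th diffs: 24, 24 (constant).
So v_n = n^4 + n^3 - 5n^2 + 3n - 4.
Evaluating at n = 14 gives v_{14} = 40218.

40218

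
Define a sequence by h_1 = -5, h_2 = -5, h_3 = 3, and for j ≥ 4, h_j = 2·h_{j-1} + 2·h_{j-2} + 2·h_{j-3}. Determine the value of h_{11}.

Step forward from the initial values:
h_4 = -14, h_5 = -32, h_6 = -86, h_7 = -264, h_8 = -764, h_9 = -2228, h_{10} = -6512, h_{11} = -19008.

-19008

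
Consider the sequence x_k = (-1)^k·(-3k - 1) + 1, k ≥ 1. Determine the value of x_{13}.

41

(-1)^13 = -1; -3k - 1 at k=13 is -40; so x_{13} = 41.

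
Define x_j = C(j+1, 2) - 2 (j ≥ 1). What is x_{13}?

C(14, 2) = 91, so x_{13} = 89.

89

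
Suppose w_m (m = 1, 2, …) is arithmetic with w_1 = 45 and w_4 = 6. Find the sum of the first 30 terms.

Common difference d = (6 - 45) / (4 - 1) = -13.
w_m = 45 + (m - 1)·(-13).
w_{30} = -332; S = 30·(45 + (-332))/2 = -4305.

-4305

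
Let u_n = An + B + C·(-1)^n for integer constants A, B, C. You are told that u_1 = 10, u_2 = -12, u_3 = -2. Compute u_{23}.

At n = 1, 2, 3: A + B - C = 10; 2A + B + C = -12; 3A + B - C = -2.
Subtracting the first from the second: A + 2C = -22.
Subtracting the second from the third: A - 2C = 10.
Solving: C = -8, A = -6, then B = 8.
Therefore u_{23} = -138 + 8 + (-8)·(-1) = -122.

-122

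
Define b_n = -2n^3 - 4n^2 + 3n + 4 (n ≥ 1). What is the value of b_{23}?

-26377

b_{23} = -2·23^3 - 4·23^2 + 3·23 + 4 = -26377.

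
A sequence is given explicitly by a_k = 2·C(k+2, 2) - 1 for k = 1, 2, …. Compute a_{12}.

181

C(14, 2) = 91, so a_{12} = 181.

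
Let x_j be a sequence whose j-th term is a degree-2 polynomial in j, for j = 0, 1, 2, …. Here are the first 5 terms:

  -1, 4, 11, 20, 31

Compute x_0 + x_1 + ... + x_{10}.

1st diffs: 5, 7, 9, 11.
2nd diffs: 2, 2, 2 (constant).
Newton forward-difference form: x_j = -1 + 5·C(j,1) + 2·C(j,2).
Continuing: …, 44, 59, 76, 95, …, x_{10} = 139.
Summing j = 0..10 (11 terms) gives 594.

594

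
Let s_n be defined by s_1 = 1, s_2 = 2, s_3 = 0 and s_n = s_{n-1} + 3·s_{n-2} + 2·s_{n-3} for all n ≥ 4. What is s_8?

220

Iterate the recurrence:
s_4 = 8; s_5 = 12; s_6 = 36; s_7 = 88; s_8 = 220.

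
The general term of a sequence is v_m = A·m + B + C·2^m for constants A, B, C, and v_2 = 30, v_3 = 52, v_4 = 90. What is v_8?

The three given values yield: 2A + B + 4C = 30; 3A + B + 8C = 52; 4A + B + 16C = 90.
Subtracting the first from the second: A + 4C = 22.
Subtracting the second from the third: A + 8C = 38.
Solving: C = 4, A = 6, then B = 2.
So v_m = 6·m + 2 + 4·2^m; at m=8 this is 1074.

1074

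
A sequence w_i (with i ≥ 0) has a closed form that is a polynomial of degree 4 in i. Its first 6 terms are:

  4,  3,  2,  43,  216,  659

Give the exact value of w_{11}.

22763

1st diffs: -1, -1, 41, 173, 443.
2nd diffs: 0, 42, 132, 270.
3rd diffs: 42, 90, 138.
4th diffs: 48, 48 (constant).
Newton forward-difference form: w_i = 4 + (-1)·C(i,1) + 42·C(i,3) + 48·C(i,4).
At i = 11: i = 11, so w_{11} = 4 - 11 + 6930 + 15840 = 22763.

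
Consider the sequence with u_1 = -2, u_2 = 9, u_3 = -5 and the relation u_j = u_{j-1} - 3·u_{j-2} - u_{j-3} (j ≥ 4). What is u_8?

Applying the relation repeatedly:
u_4 = -30; u_5 = -24; u_6 = 71; u_7 = 173; u_8 = -16.

-16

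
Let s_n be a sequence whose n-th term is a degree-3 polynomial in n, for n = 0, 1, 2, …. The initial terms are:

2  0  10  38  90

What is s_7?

450

1st diffs: -2, 10, 28, 52.
2nd diffs: 12, 18, 24.
3rd diffs: 6, 6 (constant).
Newton forward-difference form: s_n = 2 + (-2)·C(n,1) + 12·C(n,2) + 6·C(n,3).
At n = 7: n = 7, so s_7 = 2 - 14 + 252 + 210 = 450.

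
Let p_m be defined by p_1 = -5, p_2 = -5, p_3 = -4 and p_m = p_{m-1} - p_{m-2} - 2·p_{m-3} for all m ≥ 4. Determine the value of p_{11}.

341

Step forward from the initial values:
p_4 = 11; p_5 = 25; p_6 = 22; p_7 = -25; p_8 = -97; p_9 = -116; p_{10} = 31; p_{11} = 341.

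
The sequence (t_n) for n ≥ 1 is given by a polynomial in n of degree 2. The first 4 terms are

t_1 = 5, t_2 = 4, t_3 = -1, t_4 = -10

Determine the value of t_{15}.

1st diffs: -1, -5, -9.
2nd diffs: -4, -4 (constant).
Newton forward-difference form: t_n = 5 + (-1)·C(n-1,1) + (-4)·C(n-1,2).
At n = 15: n-1 = 14, so t_{15} = 5 - 14 - 364 = -373.

-373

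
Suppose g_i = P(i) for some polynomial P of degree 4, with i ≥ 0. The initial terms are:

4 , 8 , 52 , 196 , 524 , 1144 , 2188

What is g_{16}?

82148

1st diffs: 4, 44, 144, 328, 620, 1044.
2nd diffs: 40, 100, 184, 292, 424.
3rd diffs: 60, 84, 108, 132.
4th diffs: 24, 24, 24 (constant).
Newton forward-difference form: g_i = 4 + 4·C(i,1) + 40·C(i,2) + 60·C(i,3) + 24·C(i,4).
At i = 16: i = 16, so g_{16} = 4 + 64 + 4800 + 33600 + 43680 = 82148.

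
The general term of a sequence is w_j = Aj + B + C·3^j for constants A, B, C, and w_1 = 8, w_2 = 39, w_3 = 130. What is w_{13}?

7971620

Write the equations: A + B + 3C = 8; 2A + B + 9C = 39; 3A + B + 27C = 130.
Subtracting the first from the second: A + 6C = 31.
Subtracting the second from the third: A + 18C = 91.
Solving: C = 5, A = 1, then B = -8.
So w_j = 1·j + (-8) + 5·3^j; at j=13 this is 7971620.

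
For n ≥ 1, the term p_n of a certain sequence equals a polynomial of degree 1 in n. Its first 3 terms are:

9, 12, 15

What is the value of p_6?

1st diffs: 3, 3 (constant).
So p_n = 3n + 6.
Evaluating at n = 6 gives p_6 = 24.

24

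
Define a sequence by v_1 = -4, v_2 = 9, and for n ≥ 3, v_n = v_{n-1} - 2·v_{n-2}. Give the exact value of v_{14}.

Step forward from the initial values:
v_3 = 17;  v_4 = -1;  v_5 = -35;  …;  v_{11} = -235;  v_{12} = 119;  v_{13} = 589;  v_{14} = 351.

351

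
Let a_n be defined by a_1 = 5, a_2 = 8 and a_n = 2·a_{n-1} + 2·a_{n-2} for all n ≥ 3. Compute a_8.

3824

Iterate the recurrence:
a_3 = 26, a_4 = 68, a_5 = 188, a_6 = 512, a_7 = 1400, a_8 = 3824.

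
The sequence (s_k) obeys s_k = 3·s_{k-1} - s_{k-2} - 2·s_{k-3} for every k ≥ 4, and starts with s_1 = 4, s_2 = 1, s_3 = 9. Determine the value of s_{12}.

7569

Applying the relation repeatedly:
s_4 = 18; s_5 = 43; s_6 = 93; s_7 = 200; s_8 = 421; s_9 = 877; s_{10} = 1810; s_{11} = 3711; s_{12} = 7569.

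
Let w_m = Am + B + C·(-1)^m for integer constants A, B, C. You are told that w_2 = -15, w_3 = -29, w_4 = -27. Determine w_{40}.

The three given values yield: 2A + B + C = -15; 3A + B - C = -29; 4A + B + C = -27.
Subtracting the first from the second: A - 2C = -14.
Subtracting the second from the third: A + 2C = 2.
Solving: C = 4, A = -6, then B = -7.
Therefore w_{40} = -240 + (-7) + 4·1 = -243.

-243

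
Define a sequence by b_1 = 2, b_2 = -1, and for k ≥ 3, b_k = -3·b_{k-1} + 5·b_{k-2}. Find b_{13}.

18542162

Step forward from the initial values:
b_3 = 13;  b_4 = -44;  b_5 = 197;  …;  b_{10} = -251596;  b_{11} = 1054873;  b_{12} = -4422599;  b_{13} = 18542162.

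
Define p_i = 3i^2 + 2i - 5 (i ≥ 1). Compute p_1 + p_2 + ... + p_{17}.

5576

Over i = 1..17: Σi = 153, Σi² = 1785.
Total = (3)·1785 + (2)·153 + (-5)·17 = 5576.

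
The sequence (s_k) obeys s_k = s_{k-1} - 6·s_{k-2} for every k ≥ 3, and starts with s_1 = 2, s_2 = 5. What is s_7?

s_3 = -7; s_4 = -37; s_5 = 5; s_6 = 227; s_7 = 197.

197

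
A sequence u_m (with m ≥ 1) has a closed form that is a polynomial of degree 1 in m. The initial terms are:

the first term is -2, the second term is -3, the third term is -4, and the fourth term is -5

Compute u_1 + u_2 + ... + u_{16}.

1st diffs: -1, -1, -1 (constant).
So u_m = -m - 1.
Continuing: …, -6, -7, -8, -9, …, u_{16} = -17.
Summing m = 1..16 (16 terms) gives -152.

-152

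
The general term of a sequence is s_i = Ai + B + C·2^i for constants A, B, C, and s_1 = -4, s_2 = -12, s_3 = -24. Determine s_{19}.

-1048648

At i = 1, 2, 3: A + B + 2C = -4; 2A + B + 4C = -12; 3A + B + 8C = -24.
Subtracting the first from the second: A + 2C = -8.
Subtracting the second from the third: A + 4C = -12.
Solving: C = -2, A = -4, then B = 4.
So s_i = -4·i + 4 + (-2)·2^i; at i=19 this is -1048648.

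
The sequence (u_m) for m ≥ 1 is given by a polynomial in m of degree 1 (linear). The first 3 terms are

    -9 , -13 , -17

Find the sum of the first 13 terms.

-429

1st diffs: -4, -4 (constant).
So u_m = -4m - 5.
Continuing: …, -21, -25, -29, -33, …, u_{13} = -57.
Summing m = 1..13 (13 terms) gives -429.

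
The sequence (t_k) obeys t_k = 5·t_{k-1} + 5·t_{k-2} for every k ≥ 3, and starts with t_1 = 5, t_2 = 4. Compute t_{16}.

400710078125

Applying the relation repeatedly:
t_3 = 45, t_4 = 245, t_5 = 1450, …, t_{13} = 1997328125, t_{14} = 11692562500, t_{15} = 68449453125, t_{16} = 400710078125.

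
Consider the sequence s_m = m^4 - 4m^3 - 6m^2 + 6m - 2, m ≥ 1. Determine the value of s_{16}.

s_{16} = 1·16^4 - 4·16^3 - 6·16^2 + 6·16 - 2 = 47710.

47710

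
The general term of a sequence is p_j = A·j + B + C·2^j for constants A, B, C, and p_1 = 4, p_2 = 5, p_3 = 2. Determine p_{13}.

-16316

The three given values yield: A + B + 2C = 4; 2A + B + 4C = 5; 3A + B + 8C = 2.
Subtracting the first from the second: A + 2C = 1.
Subtracting the second from the third: A + 4C = -3.
Solving: C = -2, A = 5, then B = 3.
So p_j = 5·j + 3 + (-2)·2^j; at j=13 this is -16316.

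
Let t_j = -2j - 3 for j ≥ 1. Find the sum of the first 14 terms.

Over j = 1..14: Σj = 105.
Total = (-2)·105 + (-3)·14 = -252.

-252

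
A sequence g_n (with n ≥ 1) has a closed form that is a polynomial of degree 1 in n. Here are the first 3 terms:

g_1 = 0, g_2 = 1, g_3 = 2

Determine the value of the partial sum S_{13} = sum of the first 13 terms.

1st diffs: 1, 1 (constant).
So g_n = n - 1.
Continuing: …, 3, 4, 5, 6, …, g_{13} = 12.
Summing n = 1..13 (13 terms) gives 78.

78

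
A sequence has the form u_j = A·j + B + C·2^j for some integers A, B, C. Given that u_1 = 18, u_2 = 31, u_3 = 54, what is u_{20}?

5242945

Write the equations: A + B + 2C = 18; 2A + B + 4C = 31; 3A + B + 8C = 54.
Subtracting the first from the second: A + 2C = 13.
Subtracting the second from the third: A + 4C = 23.
Solving: C = 5, A = 3, then B = 5.
Hence u_{20} = 3·20 + 5 + 5·1048576 = 5242945.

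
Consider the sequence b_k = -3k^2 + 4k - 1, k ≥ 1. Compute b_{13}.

-456

b_{13} = -3·13^2 + 4·13 - 1 = -456.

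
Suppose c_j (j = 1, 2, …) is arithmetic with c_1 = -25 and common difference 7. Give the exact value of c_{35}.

213

c_j = -25 + (j - 1)·7.
c_{35} = -25 + 34·7 = 213.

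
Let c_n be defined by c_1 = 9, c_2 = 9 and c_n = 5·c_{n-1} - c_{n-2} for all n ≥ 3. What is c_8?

Iterate the recurrence:
c_3 = 36; c_4 = 171; c_5 = 819; c_6 = 3924; c_7 = 18801; c_8 = 90081.

90081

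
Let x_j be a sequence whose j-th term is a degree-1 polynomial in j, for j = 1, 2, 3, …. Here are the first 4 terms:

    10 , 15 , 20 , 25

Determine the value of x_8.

45

1st diffs: 5, 5, 5 (constant).
So x_j = 5j + 5.
Evaluating at j = 8 gives x_8 = 45.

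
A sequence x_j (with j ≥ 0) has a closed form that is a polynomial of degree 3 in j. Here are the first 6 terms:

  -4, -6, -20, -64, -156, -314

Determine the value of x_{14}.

-7676

1st diffs: -2, -14, -44, -92, -158.
2nd diffs: -12, -30, -48, -66.
3rd diffs: -18, -18, -18 (constant).
Newton forward-difference form: x_j = -4 + (-2)·C(j,1) + (-12)·C(j,2) + (-18)·C(j,3).
At j = 14: j = 14, so x_{14} = -4 - 28 - 1092 - 6552 = -7676.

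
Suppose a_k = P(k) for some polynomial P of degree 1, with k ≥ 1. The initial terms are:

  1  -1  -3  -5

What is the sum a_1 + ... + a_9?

1st diffs: -2, -2, -2 (constant).
So a_k = -2k + 3.
Continuing: …, -7, -9, -11, -13, …, a_9 = -15.
Summing k = 1..9 (9 terms) gives -63.

-63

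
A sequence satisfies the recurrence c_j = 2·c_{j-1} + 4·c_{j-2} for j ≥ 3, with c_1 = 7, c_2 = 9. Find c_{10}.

Step forward from the initial values:
c_3 = 46;  c_4 = 128;  c_5 = 440;  c_6 = 1392;  c_7 = 4544;  c_8 = 14656;  c_9 = 47488;  c_{10} = 153600.

153600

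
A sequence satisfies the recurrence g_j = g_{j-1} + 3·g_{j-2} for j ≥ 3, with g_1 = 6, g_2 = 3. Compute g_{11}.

Compute successive terms:
g_3 = 21;  g_4 = 30;  g_5 = 93;  g_6 = 183;  g_7 = 462;  g_8 = 1011;  g_9 = 2397;  g_{10} = 5430;  g_{11} = 12621.

12621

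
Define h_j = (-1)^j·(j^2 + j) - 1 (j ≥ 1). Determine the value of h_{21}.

(-1)^21 = -1; j^2 + j at j=21 is 462; so h_{21} = -463.

-463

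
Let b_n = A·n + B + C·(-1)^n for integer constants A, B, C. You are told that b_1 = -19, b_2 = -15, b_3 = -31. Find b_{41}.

-259

Write the equations: A + B - C = -19; 2A + B + C = -15; 3A + B - C = -31.
Subtracting the first from the second: A + 2C = 4.
Subtracting the second from the third: A - 2C = -16.
Solving: C = 5, A = -6, then B = -8.
So b_n = -6·n + (-8) + 5·(-1)^n; at n=41 this is -259.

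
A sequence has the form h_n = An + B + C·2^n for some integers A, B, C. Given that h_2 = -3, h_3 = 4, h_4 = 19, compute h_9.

1006

Write the equations: 2A + B + 4C = -3; 3A + B + 8C = 4; 4A + B + 16C = 19.
Subtracting the first from the second: A + 4C = 7.
Subtracting the second from the third: A + 8C = 15.
Solving: C = 2, A = -1, then B = -9.
Hence h_9 = -1·9 + (-9) + 2·512 = 1006.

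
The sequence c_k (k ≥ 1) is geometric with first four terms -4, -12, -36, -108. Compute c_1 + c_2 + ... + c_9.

Common ratio r = 3.
c_k = (-4)·3^(k-1).
S = (-4)·(3^9 - 1)/(3 - 1) = (-4)·(19683 - 1)/(2) = -39364.

-39364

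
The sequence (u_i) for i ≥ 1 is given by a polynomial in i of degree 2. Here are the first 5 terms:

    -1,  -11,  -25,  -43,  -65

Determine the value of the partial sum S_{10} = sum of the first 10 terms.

-940

1st diffs: -10, -14, -18, -22.
2nd diffs: -4, -4, -4 (constant).
Newton forward-difference form: u_i = -1 + (-10)·C(i-1,1) + (-4)·C(i-1,2).
Continuing: …, -91, -121, -155, -193, …, u_{10} = -235.
Summing i = 1..10 (10 terms) gives -940.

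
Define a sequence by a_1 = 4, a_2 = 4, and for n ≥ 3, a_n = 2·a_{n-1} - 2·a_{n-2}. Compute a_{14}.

-256

Compute successive terms:
a_3 = 0  a_4 = -8  a_5 = -16  …  a_{11} = 0  a_{12} = -128  a_{13} = -256  a_{14} = -256.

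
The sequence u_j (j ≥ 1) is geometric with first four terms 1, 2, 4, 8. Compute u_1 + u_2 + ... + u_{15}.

Common ratio r = 2.
u_j = 1·2^(j-1).
S = 1·(2^15 - 1)/(2 - 1) = 1·(32768 - 1)/(1) = 32767.

32767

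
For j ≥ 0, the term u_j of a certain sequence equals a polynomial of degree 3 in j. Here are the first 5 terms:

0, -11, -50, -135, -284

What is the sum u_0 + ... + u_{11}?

1st diffs: -11, -39, -85, -149.
2nd diffs: -28, -46, -64.
3rd diffs: -18, -18 (constant).
So u_j = -3j^3 - 5j^2 - 3j.
Continuing: …, -515, -846, -1295, -1880, …, u_{11} = -4631.
Summing j = 0..11 (12 terms) gives -15796.

-15796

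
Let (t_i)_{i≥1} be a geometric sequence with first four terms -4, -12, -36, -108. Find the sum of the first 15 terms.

Common ratio r = 3.
t_i = (-4)·3^(i-1).
S = (-4)·(3^15 - 1)/(3 - 1) = (-4)·(14348907 - 1)/(2) = -28697812.

-28697812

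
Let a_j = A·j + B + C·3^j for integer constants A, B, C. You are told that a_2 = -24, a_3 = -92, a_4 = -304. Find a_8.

At j = 2, 3, 4: 2A + B + 9C = -24; 3A + B + 27C = -92; 4A + B + 81C = -304.
Subtracting the first from the second: A + 18C = -68.
Subtracting the second from the third: A + 54C = -212.
Solving: C = -4, A = 4, then B = 4.
So a_j = 4·j + 4 + (-4)·3^j; at j=8 this is -26208.

-26208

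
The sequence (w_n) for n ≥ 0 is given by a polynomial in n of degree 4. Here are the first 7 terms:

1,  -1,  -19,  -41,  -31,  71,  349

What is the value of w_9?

1st diffs: -2, -18, -22, 10, 102, 278.
2nd diffs: -16, -4, 32, 92, 176.
3rd diffs: 12, 36, 60, 84.
4th diffs: 24, 24, 24 (constant).
So w_n = n^4 - 4n^3 - 3n^2 + 4n + 1.
Evaluating at n = 9 gives w_9 = 3439.

3439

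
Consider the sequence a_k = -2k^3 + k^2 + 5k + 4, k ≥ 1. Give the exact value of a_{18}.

-11246

a_{18} = -2·18^3 + 1·18^2 + 5·18 + 4 = -11246.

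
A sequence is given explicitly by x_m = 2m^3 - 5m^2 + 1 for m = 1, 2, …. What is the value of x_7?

x_7 = 2·7^3 - 5·7^2 + 1 = 442.

442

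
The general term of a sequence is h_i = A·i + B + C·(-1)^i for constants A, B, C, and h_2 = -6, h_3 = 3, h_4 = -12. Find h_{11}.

The three given values yield: 2A + B + C = -6; 3A + B - C = 3; 4A + B + C = -12.
Subtracting the first from the second: A - 2C = 9.
Subtracting the second from the third: A + 2C = -15.
Solving: C = -6, A = -3, then B = 6.
Hence h_{11} = -3·11 + 6 + (-6)·(-1) = -21.

-21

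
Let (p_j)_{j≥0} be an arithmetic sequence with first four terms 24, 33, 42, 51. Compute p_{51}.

Common difference d = 9.
p_j = 24 + (j - 0)·9.
p_{51} = 24 + 51·9 = 483.

483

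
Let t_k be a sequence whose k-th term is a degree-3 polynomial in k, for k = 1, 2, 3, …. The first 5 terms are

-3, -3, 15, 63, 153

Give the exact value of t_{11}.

2247

1st diffs: 0, 18, 48, 90.
2nd diffs: 18, 30, 42.
3rd diffs: 12, 12 (constant).
Newton forward-difference form: t_k = -3 + 18·C(k-1,2) + 12·C(k-1,3).
At k = 11: k-1 = 10, so t_{11} = -3 + 810 + 1440 = 2247.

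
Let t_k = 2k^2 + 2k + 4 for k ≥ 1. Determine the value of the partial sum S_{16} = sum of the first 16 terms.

Over k = 1..16: Σk = 136, Σk² = 1496.
Total = (2)·1496 + (2)·136 + (4)·16 = 3328.

3328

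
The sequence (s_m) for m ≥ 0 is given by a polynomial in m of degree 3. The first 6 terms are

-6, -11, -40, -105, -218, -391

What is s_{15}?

1st diffs: -5, -29, -65, -113, -173.
2nd diffs: -24, -36, -48, -60.
3rd diffs: -12, -12, -12 (constant).
Newton forward-difference form: s_m = -6 + (-5)·C(m,1) + (-24)·C(m,2) + (-12)·C(m,3).
At m = 15: m = 15, so s_{15} = -6 - 75 - 2520 - 5460 = -8061.

-8061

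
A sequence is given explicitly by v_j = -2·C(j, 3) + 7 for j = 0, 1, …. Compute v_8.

-105

C(8, 3) = 56, so v_8 = -105.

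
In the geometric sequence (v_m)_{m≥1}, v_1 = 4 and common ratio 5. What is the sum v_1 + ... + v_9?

v_m = 4·5^(m-1).
S = 4·(5^9 - 1)/(5 - 1) = 4·(1953125 - 1)/(4) = 1953124.

1953124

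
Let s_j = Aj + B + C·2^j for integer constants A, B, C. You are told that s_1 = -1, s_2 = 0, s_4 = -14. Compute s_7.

Write the equations: A + B + 2C = -1; 2A + B + 4C = 0; 4A + B + 16C = -14.
Subtracting the first from the second: A + 2C = 1.
Subtracting the second from the third: 2A + 12C = -14.
Solving: C = -2, A = 5, then B = -2.
Therefore s_7 = 35 + (-2) + (-2)·128 = -223.

-223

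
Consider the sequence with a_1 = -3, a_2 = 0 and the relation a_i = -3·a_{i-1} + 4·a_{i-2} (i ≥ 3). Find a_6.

612

Compute successive terms:
a_3 = -12;  a_4 = 36;  a_5 = -156;  a_6 = 612.
(Characteristic roots are 1 and -4.)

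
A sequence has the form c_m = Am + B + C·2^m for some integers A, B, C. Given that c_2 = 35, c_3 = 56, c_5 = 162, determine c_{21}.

8388722

Plug in m = 2, 3, 5: 2A + B + 4C = 35; 3A + B + 8C = 56; 5A + B + 32C = 162.
Subtracting the first from the second: A + 4C = 21.
Subtracting the second from the third: 2A + 24C = 106.
Solving: C = 4, A = 5, then B = 9.
Hence c_{21} = 5·21 + 9 + 4·2097152 = 8388722.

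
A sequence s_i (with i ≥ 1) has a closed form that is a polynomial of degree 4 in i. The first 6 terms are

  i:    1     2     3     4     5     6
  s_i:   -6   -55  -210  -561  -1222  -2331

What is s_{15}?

-67122

1st diffs: -49, -155, -351, -661, -1109.
2nd diffs: -106, -196, -310, -448.
3rd diffs: -90, -114, -138.
4th diffs: -24, -24 (constant).
Newton forward-difference form: s_i = -6 + (-49)·C(i-1,1) + (-106)·C(i-1,2) + (-90)·C(i-1,3) + (-24)·C(i-1,4).
At i = 15: i-1 = 14, so s_{15} = -6 - 686 - 9646 - 32760 - 24024 = -67122.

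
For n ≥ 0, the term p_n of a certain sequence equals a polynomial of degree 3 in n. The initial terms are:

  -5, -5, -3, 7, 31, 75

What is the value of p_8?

387

1st diffs: 0, 2, 10, 24, 44.
2nd diffs: 2, 8, 14, 20.
3rd diffs: 6, 6, 6 (constant).
Newton forward-difference form: p_n = -5 + 2·C(n,2) + 6·C(n,3).
At n = 8: n = 8, so p_8 = -5 + 56 + 336 = 387.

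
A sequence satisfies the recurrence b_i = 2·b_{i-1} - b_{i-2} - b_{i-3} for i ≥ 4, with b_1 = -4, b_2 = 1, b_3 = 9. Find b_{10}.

b_4 = 21;  b_5 = 32;  b_6 = 34;  b_7 = 15;  b_8 = -36;  b_9 = -121;  b_{10} = -221.

-221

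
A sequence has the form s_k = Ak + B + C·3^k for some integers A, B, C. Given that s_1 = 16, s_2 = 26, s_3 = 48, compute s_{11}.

177200

Plug in k = 1, 2, 3: A + B + 3C = 16; 2A + B + 9C = 26; 3A + B + 27C = 48.
Subtracting the first from the second: A + 6C = 10.
Subtracting the second from the third: A + 18C = 22.
Solving: C = 1, A = 4, then B = 9.
So s_k = 4·k + 9 + 1·3^k; at k=11 this is 177200.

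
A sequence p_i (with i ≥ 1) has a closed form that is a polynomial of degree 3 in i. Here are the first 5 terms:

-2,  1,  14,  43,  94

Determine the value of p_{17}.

1st diffs: 3, 13, 29, 51.
2nd diffs: 10, 16, 22.
3rd diffs: 6, 6 (constant).
So p_i = i^3 - i^2 - i - 1.
Evaluating at i = 17 gives p_{17} = 4606.

4606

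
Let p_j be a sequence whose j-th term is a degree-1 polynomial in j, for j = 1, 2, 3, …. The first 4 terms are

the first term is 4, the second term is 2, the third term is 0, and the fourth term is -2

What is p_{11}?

-16

1st diffs: -2, -2, -2 (constant).
So p_j = -2j + 6.
Evaluating at j = 11 gives p_{11} = -16.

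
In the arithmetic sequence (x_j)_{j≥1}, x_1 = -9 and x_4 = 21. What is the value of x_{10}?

Common difference d = (21 - (-9)) / (4 - 1) = 10.
x_j = -9 + (j - 1)·10.
x_{10} = -9 + 9·10 = 81.

81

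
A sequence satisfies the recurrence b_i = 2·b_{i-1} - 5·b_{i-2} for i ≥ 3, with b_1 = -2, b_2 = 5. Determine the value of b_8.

Iterate the recurrence:
b_3 = 20; b_4 = 15; b_5 = -70; b_6 = -215; b_7 = -80; b_8 = 915.

915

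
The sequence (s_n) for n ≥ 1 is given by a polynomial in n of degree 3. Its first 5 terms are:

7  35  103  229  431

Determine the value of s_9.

1st diffs: 28, 68, 126, 202.
2nd diffs: 40, 58, 76.
3rd diffs: 18, 18 (constant).
Newton forward-difference form: s_n = 7 + 28·C(n-1,1) + 40·C(n-1,2) + 18·C(n-1,3).
At n = 9: n-1 = 8, so s_9 = 7 + 224 + 1120 + 1008 = 2359.

2359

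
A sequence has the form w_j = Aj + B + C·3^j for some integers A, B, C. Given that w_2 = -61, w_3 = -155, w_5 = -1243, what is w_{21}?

-52301766107

Write the equations: 2A + B + 9C = -61; 3A + B + 27C = -155; 5A + B + 243C = -1243.
Subtracting the first from the second: A + 18C = -94.
Subtracting the second from the third: 2A + 216C = -1088.
Solving: C = -5, A = -4, then B = -8.
Hence w_{21} = -4·21 + (-8) + (-5)·10460353203 = -52301766107.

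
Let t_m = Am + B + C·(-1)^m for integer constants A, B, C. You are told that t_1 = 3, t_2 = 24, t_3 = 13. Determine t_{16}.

94

Plug in m = 1, 2, 3: A + B - C = 3; 2A + B + C = 24; 3A + B - C = 13.
Subtracting the first from the second: A + 2C = 21.
Subtracting the second from the third: A - 2C = -11.
Solving: C = 8, A = 5, then B = 6.
So t_m = 5·m + 6 + 8·(-1)^m; at m=16 this is 94.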